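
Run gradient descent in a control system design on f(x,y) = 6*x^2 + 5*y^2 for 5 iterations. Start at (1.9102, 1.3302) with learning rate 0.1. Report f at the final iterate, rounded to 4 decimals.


Gradient descent on f(x,y) = 6*x^2 + 5*y^2.
Starting point: (1.9102, 1.3302), alpha = 0.1
Step 1: grad_x = 2*6*1.9102 = 22.9224, grad_y = 2*5*1.3302 = 13.302
  x_1 = 1.9102 - 0.1*22.9224 = -0.382
  y_1 = 1.3302 - 0.1*13.302 = 0.0
Step 2: grad_x = 2*6*-0.382 = -4.5845, grad_y = 2*5*0.0 = 0.0
  x_2 = -0.382 - 0.1*-4.5845 = 0.0764
  y_2 = 0.0 - 0.1*0.0 = 0.0
Step 3: grad_x = 2*6*0.0764 = 0.9169, grad_y = 2*5*0.0 = 0.0
  x_3 = 0.0764 - 0.1*0.9169 = -0.0153
  y_3 = 0.0 - 0.1*0.0 = 0.0
Step 4: grad_x = 2*6*-0.0153 = -0.1834, grad_y = 2*5*0.0 = 0.0
  x_4 = -0.0153 - 0.1*-0.1834 = 0.0031
  y_4 = 0.0 - 0.1*0.0 = 0.0
Step 5: grad_x = 2*6*0.0031 = 0.0367, grad_y = 2*5*0.0 = 0.0
  x_5 = 0.0031 - 0.1*0.0367 = -0.0006
  y_5 = 0.0 - 0.1*0.0 = 0.0
f(-0.0006, 0.0) = 6*(-0.0006)^2 + 5*0.0^2 = 0.0


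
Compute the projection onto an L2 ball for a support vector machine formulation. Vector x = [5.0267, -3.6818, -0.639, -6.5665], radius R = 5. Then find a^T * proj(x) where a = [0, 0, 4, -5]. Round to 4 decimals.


Step 1: Compute ||x|| (intermediates to 6 decimals).
||x|| = sqrt(5.0267^2 + (-3.6818)^2 + (-0.639)^2 + (-6.5665)^2) = 9.074724
Step 2: Project.
Since ||x|| > R, scale = R/||x|| = 5/9.074724 = 0.550981, proj(x) = scale * x
proj(x) = [2.769616, -2.028602, -0.352077, -3.618017]
Step 3: Dot product.
a^T * proj(x) = 0*2.769616 + 0*(-2.028602) + 4*(-0.352077) - 5*(-3.618017) = 16.6818


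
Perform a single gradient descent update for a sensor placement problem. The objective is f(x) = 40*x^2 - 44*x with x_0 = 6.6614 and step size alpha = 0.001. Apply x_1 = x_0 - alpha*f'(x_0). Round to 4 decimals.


We compute the gradient at x_0 and apply the update.
f'(x) = 80*x - 44
f'(6.6614) = 80*6.6614 - 44 = 488.912
x_1 = 6.6614 - 0.001*488.912 = 6.1725


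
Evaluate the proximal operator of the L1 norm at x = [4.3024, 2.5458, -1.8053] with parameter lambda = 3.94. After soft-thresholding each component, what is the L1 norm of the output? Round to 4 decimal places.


Soft-thresholding with lambda = 3.94:
prox(4.3024) = sign(4.3024)*max(|4.3024| - 3.94, 0) = 0.3624
prox(2.5458) = sign(2.5458)*max(|2.5458| - 3.94, 0) = 0.0
prox(-1.8053) = sign(-1.8053)*max(|-1.8053| - 3.94, 0) = 0.0
prox(x) = [0.3624, 0.0, 0.0]
||prox(x)||_1 = 0.3624 + 0.0 + 0.0 = 0.3624


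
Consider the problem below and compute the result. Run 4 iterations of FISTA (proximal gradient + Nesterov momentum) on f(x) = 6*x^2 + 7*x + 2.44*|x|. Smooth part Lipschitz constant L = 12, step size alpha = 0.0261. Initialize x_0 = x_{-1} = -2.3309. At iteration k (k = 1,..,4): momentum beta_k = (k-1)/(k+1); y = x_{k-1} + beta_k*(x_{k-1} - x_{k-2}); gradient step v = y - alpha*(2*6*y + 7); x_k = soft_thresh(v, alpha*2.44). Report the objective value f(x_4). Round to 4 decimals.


FISTA on f(x) = 6*x^2 + 7*x + 2.44*|x|
L = 12, alpha = 0.0261
Iteration 1: beta = 0.0, y = -2.3309 + 0.0*(-2.3309 + 2.3309) = -2.3309
  grad(y) = -20.9708, v = y - alpha*grad = -1.7836
  prox(v) = soft_thresh(-1.7836, 0.0637) = -1.7199
Iteration 2: beta = 0.3333, y = -1.7199 + 0.3333*(-1.7199 + 2.3309) = -1.5162
  grad(y) = -11.1944, v = y - alpha*grad = -1.224
  prox(v) = soft_thresh(-1.224, 0.0637) = -1.1603
Iteration 3: beta = 0.5, y = -1.1603 + 0.5*(-1.1603 + 1.7199) = -0.8806
  grad(y) = -3.5669, v = y - alpha*grad = -0.7875
  prox(v) = soft_thresh(-0.7875, 0.0637) = -0.7238
Iteration 4: beta = 0.6, y = -0.7238 + 0.6*(-0.7238 + 1.1603) = -0.4619
  grad(y) = 1.4576, v = y - alpha*grad = -0.4999
  prox(v) = soft_thresh(-0.4999, 0.0637) = -0.4362
f(x_4) = 6*(-0.4362)^2 + 7*(-0.4362) + 2.44*|-0.4362| = -0.8474


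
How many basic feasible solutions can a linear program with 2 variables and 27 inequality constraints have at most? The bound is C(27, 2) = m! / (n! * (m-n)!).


Each vertex corresponds to some choice of n active constraints out of m, so the number of vertices is at most C(m, n) = m! / (n!(m-n)!).
m = 27, n = 2
Numerator: 27 * 26
Denominator: 2! = 2
C(27, 2) = 351


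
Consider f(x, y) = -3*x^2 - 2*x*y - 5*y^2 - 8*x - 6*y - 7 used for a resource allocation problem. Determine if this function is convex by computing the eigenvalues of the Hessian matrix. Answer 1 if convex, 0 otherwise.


The Hessian of f(x,y) = -3*x^2 - 2*x*y - 5*y^2 - 8*x - 6*y - 7 is:
H = [[-6, -2], [-2, -10]]
Trace = -6 - 10 = -16
Determinant = -6*-10 - (-2)^2 = 56
Discriminant = (-16)^2 - 4*56 = 32.0
Eigenvalues: lambda_1 = -10.8284, lambda_2 = -5.1716
The function is not convex.

0


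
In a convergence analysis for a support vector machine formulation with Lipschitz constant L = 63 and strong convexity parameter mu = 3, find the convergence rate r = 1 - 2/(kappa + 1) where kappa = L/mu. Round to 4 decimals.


Step 1: Compute the condition number.
kappa = L/mu = 63/3 = 21.0
Step 2: Compute the convergence rate.
r = 1 - 2/(kappa + 1) = 1 - 2*mu/(L + mu) = (L - mu)/(L + mu) = 60/66 = 0.9091


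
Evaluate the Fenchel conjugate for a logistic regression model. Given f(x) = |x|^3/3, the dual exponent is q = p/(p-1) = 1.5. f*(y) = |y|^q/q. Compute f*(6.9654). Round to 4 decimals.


The conjugate exponent q satisfies 1/p + 1/q = 1.
p = 3, so q = 3/(3 - 1) = 1.5
|y|^q = 6.9654^1.5 = 18.3831
f*(6.9654) = 18.3831 / 1.5 = 12.2554


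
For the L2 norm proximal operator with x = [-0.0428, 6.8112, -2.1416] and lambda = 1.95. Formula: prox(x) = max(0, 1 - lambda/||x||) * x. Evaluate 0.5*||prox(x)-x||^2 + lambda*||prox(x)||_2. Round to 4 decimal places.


Step 1: Compute ||x||.
||x|| = 7.1401
Step 2: Compute scaling factor.
scale = max(0, 1 - 1.95/7.1401) = 0.7269
Step 3: prox(x) = [-0.0311, 4.951, -1.5567]
||prox(x)|| = 5.1901
Step 4: Proximal objective.
0.5*||prox-x||^2 = 1.9013
lambda*||prox|| = 10.1207
Total = 12.0219


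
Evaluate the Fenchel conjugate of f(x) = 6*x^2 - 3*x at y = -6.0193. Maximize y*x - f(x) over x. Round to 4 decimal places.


f*(y) = sup_x {y*x - a*x^2 - b*x} = sup_x {(y-b)*x - a*x^2}
FOC: (y - b) - 2a*x = 0 => x* = (y - b)/(2a)
x* = (-6.0193 + 3)/(2*6) = -0.2516
f*(-6.0193) = (y-b)^2/(4a) = (-6.0193 + 3)^2/(4*6)
= 9.1162/24 = 0.3798


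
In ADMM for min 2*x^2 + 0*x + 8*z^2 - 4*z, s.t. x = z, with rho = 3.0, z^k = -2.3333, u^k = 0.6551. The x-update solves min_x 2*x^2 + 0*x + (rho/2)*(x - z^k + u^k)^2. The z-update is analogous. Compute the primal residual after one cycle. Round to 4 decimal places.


ADMM iteration with rho = 3.0, z^k = -2.3333, u^k = 0.6551
Step 1: x-update.
Minimize 2*x^2 + 0*x + (3.0/2)*(x + 2.3333 + 0.6551)^2
FOC: (2*2 + 3.0)*x = 0 + 3.0*(-2.3333 - 0.6551)
x^{k+1} = -1.2807
Step 2: z-update.
Minimize 8*z^2 - 4*z + (3.0/2)*(-1.2807 - z + 0.6551)^2
FOC: (2*8 + 3.0)*z = 4 + 3.0*(-1.2807 + 0.6551)
z^{k+1} = 0.1117
Step 3: u-update.
u^{k+1} = 0.6551 - 1.2807 - 0.1117 = -0.7374
Step 4: Primal residual = |-1.2807 - 0.1117| = 1.3925


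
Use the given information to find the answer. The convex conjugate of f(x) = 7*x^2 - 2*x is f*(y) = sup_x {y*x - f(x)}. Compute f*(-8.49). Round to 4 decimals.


f*(y) = sup_x {y*x - a*x^2 - b*x} = sup_x {(y-b)*x - a*x^2}
FOC: (y - b) - 2a*x = 0 => x* = (y - b)/(2a)
x* = (-8.49 + 2)/(2*7) = -0.4636
f*(-8.49) = (y-b)^2/(4a) = (-8.49 + 2)^2/(4*7)
= 42.1201/28 = 1.5043


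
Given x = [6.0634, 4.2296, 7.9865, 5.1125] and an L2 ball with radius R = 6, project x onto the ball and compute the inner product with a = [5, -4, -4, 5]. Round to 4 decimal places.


Step 1: Compute ||x|| (intermediates to 6 decimals).
||x|| = sqrt(6.0634^2 + 4.2296^2 + 7.9865^2 + 5.1125^2) = 12.023983
Step 2: Project.
Since ||x|| > R, scale = R/||x|| = 6/12.023983 = 0.499003, proj(x) = scale * x
proj(x) = [3.025655, 2.110583, 3.985287, 2.551153]
Step 3: Dot product.
a^T * proj(x) = 5*3.025655 - 4*2.110583 - 4*3.985287 + 5*2.551153 = 3.5006


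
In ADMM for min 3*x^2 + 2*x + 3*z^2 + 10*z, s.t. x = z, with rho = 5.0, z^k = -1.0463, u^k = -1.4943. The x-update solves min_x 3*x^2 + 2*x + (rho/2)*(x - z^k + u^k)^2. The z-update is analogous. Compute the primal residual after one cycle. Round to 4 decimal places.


ADMM iteration with rho = 5.0, z^k = -1.0463, u^k = -1.4943
Step 1: x-update.
Minimize 3*x^2 + 2*x + (5.0/2)*(x + 1.0463 - 1.4943)^2
FOC: (2*3 + 5.0)*x = -2 + 5.0*(-1.0463 + 1.4943)
x^{k+1} = 0.0218
Step 2: z-update.
Minimize 3*z^2 + 10*z + (5.0/2)*(0.0218 - z - 1.4943)^2
FOC: (2*3 + 5.0)*z = -10 + 5.0*(0.0218 - 1.4943)
z^{k+1} = -1.5784
Step 3: u-update.
u^{k+1} = -1.4943 + 0.0218 + 1.5784 = 0.1059
Step 4: Primal residual = |0.0218 + 1.5784| = 1.6002


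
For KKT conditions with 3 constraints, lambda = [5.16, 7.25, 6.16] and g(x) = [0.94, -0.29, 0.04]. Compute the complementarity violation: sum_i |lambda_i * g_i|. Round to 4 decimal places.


KKT complementary slackness check:
lambda_1 * g_1 = 5.16 * 0.94 = 4.8504
lambda_2 * g_2 = 7.25 * -0.29 = -2.1025
lambda_3 * g_3 = 6.16 * 0.04 = 0.2464
Total violation = 4.8504 + 2.1025 + 0.2464 = 7.1993


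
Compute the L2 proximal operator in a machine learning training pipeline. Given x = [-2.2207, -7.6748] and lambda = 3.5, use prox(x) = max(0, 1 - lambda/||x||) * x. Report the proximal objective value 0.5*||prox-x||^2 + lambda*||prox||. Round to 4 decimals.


Step 1: Compute ||x||.
||x|| = 7.9896
Step 2: Compute scaling factor.
scale = max(0, 1 - 3.5/7.9896) = 0.5619
Step 3: prox(x) = [-1.2479, -4.3127]
||prox(x)|| = 4.4896
Step 4: Proximal objective.
0.5*||prox-x||^2 = 6.125
lambda*||prox|| = 15.7136
Total = 21.8387


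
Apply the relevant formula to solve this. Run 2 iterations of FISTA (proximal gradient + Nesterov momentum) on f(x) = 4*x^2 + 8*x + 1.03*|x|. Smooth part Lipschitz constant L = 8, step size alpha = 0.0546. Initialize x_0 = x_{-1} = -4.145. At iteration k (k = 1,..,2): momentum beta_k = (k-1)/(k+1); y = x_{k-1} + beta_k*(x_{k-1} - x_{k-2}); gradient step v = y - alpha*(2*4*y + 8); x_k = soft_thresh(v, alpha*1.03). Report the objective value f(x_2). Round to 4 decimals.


FISTA on f(x) = 4*x^2 + 8*x + 1.03*|x|
L = 8, alpha = 0.0546
Iteration 1: beta = 0.0, y = -4.145 + 0.0*(-4.145 + 4.145) = -4.145
  grad(y) = -25.16, v = y - alpha*grad = -2.7713
  prox(v) = soft_thresh(-2.7713, 0.0562) = -2.715
Iteration 2: beta = 0.3333, y = -2.715 + 0.3333*(-2.715 + 4.145) = -2.2384
  grad(y) = -9.9069, v = y - alpha*grad = -1.6974
  prox(v) = soft_thresh(-1.6974, 0.0562) = -1.6412
f(x_2) = 4*(-1.6412)^2 + 8*(-1.6412) + 1.03*|-1.6412| = -0.6649


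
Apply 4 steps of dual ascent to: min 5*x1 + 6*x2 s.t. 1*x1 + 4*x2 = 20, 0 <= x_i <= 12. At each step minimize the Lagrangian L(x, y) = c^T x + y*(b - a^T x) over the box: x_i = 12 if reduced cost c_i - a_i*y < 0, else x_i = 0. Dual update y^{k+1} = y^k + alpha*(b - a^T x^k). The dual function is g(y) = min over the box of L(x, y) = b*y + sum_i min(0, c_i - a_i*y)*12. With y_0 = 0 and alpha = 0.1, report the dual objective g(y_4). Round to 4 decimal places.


Dual ascent for LP: min 5*x1 + 6*x2, 1*x1 + 4*x2 = 20, 0 <= x_i <= 12
Step 1: y^k = 0.0, reduced costs: (5.0, 6.0)
  x^k = (0.0, 0.0), subgradient = b - a^T x = 20.0
  y^{k+1} = 0.0 + 0.1*20.0 = 2.0
Step 2: y^k = 2.0, reduced costs: (3.0, -2.0)
  x^k = (0.0, 12.0), subgradient = b - a^T x = -28.0
  y^{k+1} = 2.0 + 0.1*-28.0 = -0.8
Step 3: y^k = -0.8, reduced costs: (5.8, 9.2)
  x^k = (0.0, 0.0), subgradient = b - a^T x = 20.0
  y^{k+1} = -0.8 + 0.1*20.0 = 1.2
Step 4: y^k = 1.2, reduced costs: (3.8, 1.2)
  x^k = (0.0, 0.0), subgradient = b - a^T x = 20.0
  y^{k+1} = 1.2 + 0.1*20.0 = 3.2
Dual objective at y_4 = 3.2: reduced costs (1.8, -6.8), box minimizer x = (0.0, 12.0)
g(y_4) = b*y + (c1 - a1*y)*x1 + (c2 - a2*y)*x2 = 20*3.2 + 1.8*0.0 + (-6.8)*12.0 = 64.0 + 0.0 - 81.6 = -17.6


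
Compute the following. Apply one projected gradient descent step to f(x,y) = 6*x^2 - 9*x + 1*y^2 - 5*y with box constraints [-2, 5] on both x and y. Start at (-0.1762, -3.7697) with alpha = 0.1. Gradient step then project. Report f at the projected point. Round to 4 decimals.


Step 1: Compute gradient at (-0.1762, -3.7697).
grad_x = 2*6*-0.1762 - 9 = -11.1144
grad_y = 2*1*-3.7697 - 5 = -12.5394
Step 2: Gradient step.
x_raw = -0.1762 - 0.1*-11.1144 = 0.9352
y_raw = -3.7697 - 0.1*-12.5394 = -2.5158
Step 3: Project onto [-2, 5].
x_proj = clip(0.9352) = 0.9352
y_proj = clip(-2.5158) = -2.0
Step 4: Evaluate f.
f(0.9352, -2.0) = 10.8309


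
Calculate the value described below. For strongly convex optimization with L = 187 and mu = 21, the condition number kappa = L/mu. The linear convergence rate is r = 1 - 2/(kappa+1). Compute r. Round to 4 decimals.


Step 1: Compute the condition number.
kappa = L/mu = 187/21 = 8.9048
Step 2: Compute the convergence rate.
r = 1 - 2/(kappa + 1) = 1 - 2*mu/(L + mu) = (L - mu)/(L + mu) = 166/208 = 0.7981


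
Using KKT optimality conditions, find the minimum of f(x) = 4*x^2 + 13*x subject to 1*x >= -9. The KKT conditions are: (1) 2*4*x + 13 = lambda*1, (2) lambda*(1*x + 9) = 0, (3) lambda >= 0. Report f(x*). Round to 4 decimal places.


Step 1: Try lambda = 0 (constraint inactive).
Stationarity: 2*4*x + 13 = 0
x* = -13/(2*4) = -1.625
Check constraint: 1*-1.625 = -1.625 >= -9 -- satisfied.
Step 2: Compute optimal value.
f(x*) = 4*(-1.625)^2 + 13*(-1.625) = -10.5625


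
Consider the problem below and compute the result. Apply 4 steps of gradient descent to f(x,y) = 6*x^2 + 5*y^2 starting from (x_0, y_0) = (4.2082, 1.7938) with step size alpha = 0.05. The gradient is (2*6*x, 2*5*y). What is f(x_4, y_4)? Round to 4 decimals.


Gradient descent on f(x,y) = 6*x^2 + 5*y^2.
Starting point: (4.2082, 1.7938), alpha = 0.05
Step 1: grad_x = 2*6*4.2082 = 50.4984, grad_y = 2*5*1.7938 = 17.938
  x_1 = 4.2082 - 0.05*50.4984 = 1.6833
  y_1 = 1.7938 - 0.05*17.938 = 0.8969
Step 2: grad_x = 2*6*1.6833 = 20.1994, grad_y = 2*5*0.8969 = 8.969
  x_2 = 1.6833 - 0.05*20.1994 = 0.6733
  y_2 = 0.8969 - 0.05*8.969 = 0.4485
Step 3: grad_x = 2*6*0.6733 = 8.0797, grad_y = 2*5*0.4485 = 4.4845
  x_3 = 0.6733 - 0.05*8.0797 = 0.2693
  y_3 = 0.4485 - 0.05*4.4845 = 0.2242
Step 4: grad_x = 2*6*0.2693 = 3.2319, grad_y = 2*5*0.2242 = 2.2423
  x_4 = 0.2693 - 0.05*3.2319 = 0.1077
  y_4 = 0.2242 - 0.05*2.2423 = 0.1121
f(0.1077, 0.1121) = 6*0.1077^2 + 5*0.1121^2 = 0.1325


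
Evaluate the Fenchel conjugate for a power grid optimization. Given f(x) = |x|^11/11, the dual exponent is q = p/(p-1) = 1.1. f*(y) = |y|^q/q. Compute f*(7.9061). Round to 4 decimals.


The conjugate exponent q satisfies 1/p + 1/q = 1.
p = 11, so q = 11/(11 - 1) = 1.1
|y|^q = 7.9061^1.1 = 9.7221
f*(7.9061) = 9.7221 / 1.1 = 8.8382


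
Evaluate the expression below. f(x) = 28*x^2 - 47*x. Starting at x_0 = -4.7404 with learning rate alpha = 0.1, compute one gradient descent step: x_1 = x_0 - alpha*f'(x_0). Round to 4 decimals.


We compute the gradient at x_0 and apply the update.
f'(x) = 56*x - 47
f'(-4.7404) = 56*-4.7404 - 47 = -312.4624
x_1 = -4.7404 - 0.1*-312.4624 = 26.5058


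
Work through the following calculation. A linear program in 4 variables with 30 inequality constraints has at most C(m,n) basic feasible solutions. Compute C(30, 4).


Each vertex corresponds to some choice of n active constraints out of m, so the number of vertices is at most C(m, n) = m! / (n!(m-n)!).
m = 30, n = 4
Numerator: 30 * 29 * 28 * 27
Denominator: 4! = 24
C(30, 4) = 27405


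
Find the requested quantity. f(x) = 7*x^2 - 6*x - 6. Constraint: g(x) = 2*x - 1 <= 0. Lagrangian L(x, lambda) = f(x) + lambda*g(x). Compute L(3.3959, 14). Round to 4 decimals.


Step 1: Evaluate f(x).
f(3.3959) = 7*3.3959^2 - 6*3.3959 - 6 = 54.3496
Step 2: Evaluate g(x).
g(3.3959) = 2*3.3959 - 1 = 5.7918
Step 3: Compute Lagrangian.
L = 54.3496 + 14*5.7918 = 135.4348


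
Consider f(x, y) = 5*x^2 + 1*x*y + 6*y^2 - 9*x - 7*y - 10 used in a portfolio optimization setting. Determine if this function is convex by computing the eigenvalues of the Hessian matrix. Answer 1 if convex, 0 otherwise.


The Hessian of f(x,y) = 5*x^2 + 1*x*y + 6*y^2 - 9*x - 7*y - 10 is:
H = [[10, 1], [1, 12]]
Trace = 10 + 12 = 22
Determinant = 10*12 - (1)^2 = 119
Discriminant = (22)^2 - 4*119 = 8.0
Eigenvalues: lambda_1 = 9.5858, lambda_2 = 12.4142
The function is convex.

1


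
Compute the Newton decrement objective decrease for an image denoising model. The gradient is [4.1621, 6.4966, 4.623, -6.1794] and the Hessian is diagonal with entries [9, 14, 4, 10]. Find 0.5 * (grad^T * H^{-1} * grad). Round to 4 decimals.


Step 1: H is diagonal, so H^(-1) * g = [0.4625, 0.464, 1.1558, -0.6179].
Step 2: g^T H^(-1) g = sum_i g_i^2 / H_ii
  = (4.1621)^2/9 + (6.4966)^2/14 + (4.623)^2/4 + (-6.1794)^2/10
  = 1.9248 + 3.0147 + 5.343 + 3.8185 = 14.101
Step 3: Objective decrease = 0.5 * g^T H^(-1) g = 7.0505


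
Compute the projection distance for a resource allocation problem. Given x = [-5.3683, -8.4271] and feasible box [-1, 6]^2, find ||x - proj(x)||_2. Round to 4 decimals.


Project each component onto [-1, 6].
clip(-5.3683) = -1.0, clip(-8.4271) = -1.0
Projection = [-1.0, -1.0]
Squared diffs: [19.082, 55.1618]
Distance = sqrt(74.2438) = 8.6165


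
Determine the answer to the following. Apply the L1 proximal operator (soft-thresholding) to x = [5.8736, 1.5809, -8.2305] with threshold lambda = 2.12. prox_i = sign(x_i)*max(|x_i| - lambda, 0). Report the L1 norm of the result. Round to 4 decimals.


Soft-thresholding with lambda = 2.12:
prox(5.8736) = sign(5.8736)*max(|5.8736| - 2.12, 0) = 3.7536
prox(1.5809) = sign(1.5809)*max(|1.5809| - 2.12, 0) = 0.0
prox(-8.2305) = sign(-8.2305)*max(|-8.2305| - 2.12, 0) = -6.1105
prox(x) = [3.7536, 0.0, -6.1105]
||prox(x)||_1 = 3.7536 + 0.0 + 6.1105 = 9.8641


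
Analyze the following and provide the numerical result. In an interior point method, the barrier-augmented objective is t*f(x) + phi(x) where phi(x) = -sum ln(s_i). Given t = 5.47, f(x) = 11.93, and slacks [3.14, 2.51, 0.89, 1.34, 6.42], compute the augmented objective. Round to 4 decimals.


Step 1: Compute log-barrier.
ln values: [1.1442, 0.9203, -0.1165, 0.2927, 1.8594]
phi = -(1.1442 + 0.9203 - 0.1165 + 0.2927 + 1.8594) = -4.1001
Step 2: Compute augmented objective.
t*f(x) = 5.47*11.93 = 65.2571
Total = 65.2571 - 4.1001 = 61.157


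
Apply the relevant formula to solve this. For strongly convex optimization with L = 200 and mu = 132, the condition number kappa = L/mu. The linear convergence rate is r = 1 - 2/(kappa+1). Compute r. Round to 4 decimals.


Step 1: Compute the condition number.
kappa = L/mu = 200/132 = 1.5152
Step 2: Compute the convergence rate.
r = 1 - 2/(kappa + 1) = 1 - 2*mu/(L + mu) = (L - mu)/(L + mu) = 68/332 = 0.2048


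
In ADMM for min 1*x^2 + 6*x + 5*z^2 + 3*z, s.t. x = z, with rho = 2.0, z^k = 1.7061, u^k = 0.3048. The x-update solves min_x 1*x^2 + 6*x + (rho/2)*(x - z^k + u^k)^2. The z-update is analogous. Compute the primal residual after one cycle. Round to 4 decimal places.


ADMM iteration with rho = 2.0, z^k = 1.7061, u^k = 0.3048
Step 1: x-update.
Minimize 1*x^2 + 6*x + (2.0/2)*(x - 1.7061 + 0.3048)^2
FOC: (2*1 + 2.0)*x = -6 + 2.0*(1.7061 - 0.3048)
x^{k+1} = -0.7994
Step 2: z-update.
Minimize 5*z^2 + 3*z + (2.0/2)*(-0.7994 - z + 0.3048)^2
FOC: (2*5 + 2.0)*z = -3 + 2.0*(-0.7994 + 0.3048)
z^{k+1} = -0.3324
Step 3: u-update.
u^{k+1} = 0.3048 - 0.7994 + 0.3324 = -0.1621
Step 4: Primal residual = |-0.7994 + 0.3324| = 0.4669


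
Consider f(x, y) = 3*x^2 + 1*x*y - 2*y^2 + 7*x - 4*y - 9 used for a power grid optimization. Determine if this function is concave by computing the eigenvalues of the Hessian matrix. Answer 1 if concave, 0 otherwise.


The Hessian of f(x,y) = 3*x^2 + 1*x*y - 2*y^2 + 7*x - 4*y - 9 is:
H = [[6, 1], [1, -4]]
Trace = 6 - 4 = 2
Determinant = 6*-4 - (1)^2 = -25
Discriminant = (2)^2 - 4*-25 = 104.0
Eigenvalues: lambda_1 = -4.099, lambda_2 = 6.099
The function is not concave.

0


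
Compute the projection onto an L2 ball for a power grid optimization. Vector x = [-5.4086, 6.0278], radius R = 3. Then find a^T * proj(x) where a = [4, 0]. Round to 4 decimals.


Step 1: Compute ||x|| (intermediates to 6 decimals).
||x|| = sqrt((-5.4086)^2 + 6.0278^2) = 8.0986
Step 2: Project.
Since ||x|| > R, scale = R/||x|| = 3/8.0986 = 0.370434, proj(x) = scale * x
proj(x) = [-2.003529, 2.232902]
Step 3: Dot product.
a^T * proj(x) = 4*(-2.003529) + 0*2.232902 = -8.0141


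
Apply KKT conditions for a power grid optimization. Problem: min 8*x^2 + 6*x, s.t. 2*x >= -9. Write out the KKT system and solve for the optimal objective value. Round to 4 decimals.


Step 1: Try lambda = 0 (constraint inactive).
Stationarity: 2*8*x + 6 = 0
x* = -6/(2*8) = -0.375
Check constraint: 2*-0.375 = -0.75 >= -9 -- satisfied.
Step 2: Compute optimal value.
f(x*) = 8*(-0.375)^2 + 6*(-0.375) = -1.125


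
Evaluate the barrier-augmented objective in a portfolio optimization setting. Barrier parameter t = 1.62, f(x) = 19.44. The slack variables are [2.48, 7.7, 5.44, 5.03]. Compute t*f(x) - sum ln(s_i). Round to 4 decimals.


Step 1: Compute log-barrier.
ln values: [0.9083, 2.0412, 1.6938, 1.6154]
phi = -(0.9083 + 2.0412 + 1.6938 + 1.6154) = -6.2587
Step 2: Compute augmented objective.
t*f(x) = 1.62*19.44 = 31.4928
Total = 31.4928 - 6.2587 = 25.2341


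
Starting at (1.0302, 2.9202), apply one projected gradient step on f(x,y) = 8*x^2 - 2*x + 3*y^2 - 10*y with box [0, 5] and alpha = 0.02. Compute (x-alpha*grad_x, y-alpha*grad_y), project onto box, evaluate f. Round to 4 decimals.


Step 1: Compute gradient at (1.0302, 2.9202).
grad_x = 2*8*1.0302 - 2 = 14.4832
grad_y = 2*3*2.9202 - 10 = 7.5212
Step 2: Gradient step.
x_raw = 1.0302 - 0.02*14.4832 = 0.7405
y_raw = 2.9202 - 0.02*7.5212 = 2.7698
Step 3: Project onto [0, 5].
x_proj = clip(0.7405) = 0.7405
y_proj = clip(2.7698) = 2.7698
Step 4: Evaluate f.
f(0.7405, 2.7698) = -1.7767


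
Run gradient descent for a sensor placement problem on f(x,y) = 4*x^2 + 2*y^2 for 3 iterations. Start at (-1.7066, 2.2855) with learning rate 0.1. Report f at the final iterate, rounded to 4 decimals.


Gradient descent on f(x,y) = 4*x^2 + 2*y^2.
Starting point: (-1.7066, 2.2855), alpha = 0.1
Step 1: grad_x = 2*4*-1.7066 = -13.6528, grad_y = 2*2*2.2855 = 9.142
  x_1 = -1.7066 - 0.1*-13.6528 = -0.3413
  y_1 = 2.2855 - 0.1*9.142 = 1.3713
Step 2: grad_x = 2*4*-0.3413 = -2.7306, grad_y = 2*2*1.3713 = 5.4852
  x_2 = -0.3413 - 0.1*-2.7306 = -0.0683
  y_2 = 1.3713 - 0.1*5.4852 = 0.8228
Step 3: grad_x = 2*4*-0.0683 = -0.5461, grad_y = 2*2*0.8228 = 3.2911
  x_3 = -0.0683 - 0.1*-0.5461 = -0.0137
  y_3 = 0.8228 - 0.1*3.2911 = 0.4937
f(-0.0137, 0.4937) = 4*(-0.0137)^2 + 2*0.4937^2 = 0.4882


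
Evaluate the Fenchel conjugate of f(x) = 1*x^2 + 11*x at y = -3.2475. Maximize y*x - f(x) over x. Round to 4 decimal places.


f*(y) = sup_x {y*x - a*x^2 - b*x} = sup_x {(y-b)*x - a*x^2}
FOC: (y - b) - 2a*x = 0 => x* = (y - b)/(2a)
x* = (-3.2475 - 11)/(2*1) = -7.1238
f*(-3.2475) = (y-b)^2/(4a) = (-3.2475 - 11)^2/(4*1)
= 202.9913/4 = 50.7478


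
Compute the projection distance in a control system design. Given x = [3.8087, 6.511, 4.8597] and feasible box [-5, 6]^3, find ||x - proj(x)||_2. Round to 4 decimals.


Project each component onto [-5, 6].
clip(3.8087) = 3.8087, clip(6.511) = 6.0, clip(4.8597) = 4.8597
Projection = [3.8087, 6.0, 4.8597]
Squared diffs: [0.0, 0.2611, 0.0]
Distance = sqrt(0.2611) = 0.511


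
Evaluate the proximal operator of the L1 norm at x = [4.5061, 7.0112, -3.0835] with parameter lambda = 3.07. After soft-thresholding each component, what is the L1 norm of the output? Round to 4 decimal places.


Soft-thresholding with lambda = 3.07:
prox(4.5061) = sign(4.5061)*max(|4.5061| - 3.07, 0) = 1.4361
prox(7.0112) = sign(7.0112)*max(|7.0112| - 3.07, 0) = 3.9412
prox(-3.0835) = sign(-3.0835)*max(|-3.0835| - 3.07, 0) = -0.0135
prox(x) = [1.4361, 3.9412, -0.0135]
||prox(x)||_1 = 1.4361 + 3.9412 + 0.0135 = 5.3908


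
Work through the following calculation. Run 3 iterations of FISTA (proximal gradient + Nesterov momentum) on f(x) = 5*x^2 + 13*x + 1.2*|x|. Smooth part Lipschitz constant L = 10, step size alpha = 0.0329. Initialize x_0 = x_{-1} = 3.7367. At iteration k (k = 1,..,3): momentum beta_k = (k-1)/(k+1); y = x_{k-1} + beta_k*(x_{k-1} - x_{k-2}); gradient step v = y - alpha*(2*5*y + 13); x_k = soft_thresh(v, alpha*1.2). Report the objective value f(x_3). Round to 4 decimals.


FISTA on f(x) = 5*x^2 + 13*x + 1.2*|x|
L = 10, alpha = 0.0329
Iteration 1: beta = 0.0, y = 3.7367 + 0.0*(3.7367 - 3.7367) = 3.7367
  grad(y) = 50.367, v = y - alpha*grad = 2.0796
  prox(v) = soft_thresh(2.0796, 0.0395) = 2.0401
Iteration 2: beta = 0.3333, y = 2.0401 + 0.3333*(2.0401 - 3.7367) = 1.4746
  grad(y) = 27.7463, v = y - alpha*grad = 0.5618
  prox(v) = soft_thresh(0.5618, 0.0395) = 0.5223
Iteration 3: beta = 0.5, y = 0.5223 + 0.5*(0.5223 - 2.0401) = -0.2366
  grad(y) = 10.6337, v = y - alpha*grad = -0.5865
  prox(v) = soft_thresh(-0.5865, 0.0395) = -0.547
f(x_3) = 5*(-0.547)^2 + 13*(-0.547) + 1.2*|-0.547| = -4.9585


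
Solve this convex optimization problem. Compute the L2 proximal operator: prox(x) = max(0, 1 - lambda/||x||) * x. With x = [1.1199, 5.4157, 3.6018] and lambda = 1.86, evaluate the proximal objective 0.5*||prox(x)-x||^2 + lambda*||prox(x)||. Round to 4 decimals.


Step 1: Compute ||x||.
||x|| = 6.5998
Step 2: Compute scaling factor.
scale = max(0, 1 - 1.86/6.5998) = 0.7182
Step 3: prox(x) = [0.8043, 3.8894, 2.5867]
||prox(x)|| = 4.7398
Step 4: Proximal objective.
0.5*||prox-x||^2 = 1.7298
lambda*||prox|| = 8.816
Total = 10.5458


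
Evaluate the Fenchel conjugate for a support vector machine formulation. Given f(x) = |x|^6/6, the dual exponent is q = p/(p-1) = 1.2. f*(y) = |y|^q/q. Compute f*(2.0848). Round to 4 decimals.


The conjugate exponent q satisfies 1/p + 1/q = 1.
p = 6, so q = 6/(6 - 1) = 1.2
|y|^q = 2.0848^1.2 = 2.4148
f*(2.0848) = 2.4148 / 1.2 = 2.0123


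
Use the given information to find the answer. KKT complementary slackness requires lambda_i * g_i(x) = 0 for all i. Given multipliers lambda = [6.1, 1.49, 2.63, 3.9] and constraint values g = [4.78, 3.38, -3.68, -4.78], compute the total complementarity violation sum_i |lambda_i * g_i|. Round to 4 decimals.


KKT complementary slackness check:
lambda_1 * g_1 = 6.1 * 4.78 = 29.158
lambda_2 * g_2 = 1.49 * 3.38 = 5.0362
lambda_3 * g_3 = 2.63 * -3.68 = -9.6784
lambda_4 * g_4 = 3.9 * -4.78 = -18.642
Total violation = 29.158 + 5.0362 + 9.6784 + 18.642 = 62.5146


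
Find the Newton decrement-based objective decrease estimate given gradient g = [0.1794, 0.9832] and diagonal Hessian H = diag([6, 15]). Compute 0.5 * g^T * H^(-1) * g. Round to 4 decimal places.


Step 1: H is diagonal, so H^(-1) * g = [0.0299, 0.0655].
Step 2: g^T H^(-1) g = sum_i g_i^2 / H_ii
  = (0.1794)^2/6 + (0.9832)^2/15
  = 0.0054 + 0.0644 = 0.0698
Step 3: Objective decrease = 0.5 * g^T H^(-1) g = 0.0349


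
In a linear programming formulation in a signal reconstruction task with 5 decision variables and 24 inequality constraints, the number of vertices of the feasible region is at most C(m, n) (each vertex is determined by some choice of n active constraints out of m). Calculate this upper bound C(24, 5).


Each vertex corresponds to some choice of n active constraints out of m, so the number of vertices is at most C(m, n) = m! / (n!(m-n)!).
m = 24, n = 5
Numerator: 24 * 23 * 22 * 21 * 20
Denominator: 5! = 120
C(24, 5) = 42504


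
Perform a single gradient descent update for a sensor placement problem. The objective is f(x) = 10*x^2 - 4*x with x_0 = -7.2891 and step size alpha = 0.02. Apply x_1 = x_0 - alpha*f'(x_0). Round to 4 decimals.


We compute the gradient at x_0 and apply the update.
f'(x) = 20*x - 4
f'(-7.2891) = 20*-7.2891 - 4 = -149.782
x_1 = -7.2891 - 0.02*-149.782 = -4.2935


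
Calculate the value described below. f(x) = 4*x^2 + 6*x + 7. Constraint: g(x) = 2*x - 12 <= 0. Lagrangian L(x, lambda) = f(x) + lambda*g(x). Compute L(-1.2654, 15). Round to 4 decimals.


Step 1: Evaluate f(x).
f(-1.2654) = 4*(-1.2654)^2 + 6*(-1.2654) + 7 = 5.8125
Step 2: Evaluate g(x).
g(-1.2654) = 2*-1.2654 - 12 = -14.5308
Step 3: Compute Lagrangian.
L = 5.8125 + 15*-14.5308 = -212.1495


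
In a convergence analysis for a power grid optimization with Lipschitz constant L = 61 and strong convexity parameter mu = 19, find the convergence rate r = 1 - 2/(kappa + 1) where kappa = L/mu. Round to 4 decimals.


Step 1: Compute the condition number.
kappa = L/mu = 61/19 = 3.2105
Step 2: Compute the convergence rate.
r = 1 - 2/(kappa + 1) = 1 - 2*mu/(L + mu) = (L - mu)/(L + mu) = 42/80 = 0.525


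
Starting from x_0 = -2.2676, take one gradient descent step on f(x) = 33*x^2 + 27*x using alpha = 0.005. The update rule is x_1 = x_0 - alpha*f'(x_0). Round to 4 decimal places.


We compute the gradient at x_0 and apply the update.
f'(x) = 66*x + 27
f'(-2.2676) = 66*-2.2676 + 27 = -122.6616
x_1 = -2.2676 - 0.005*-122.6616 = -1.6543


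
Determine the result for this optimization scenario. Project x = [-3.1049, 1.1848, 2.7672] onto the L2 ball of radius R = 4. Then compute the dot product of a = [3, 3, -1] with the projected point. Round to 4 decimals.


Step 1: Compute ||x|| (intermediates to 6 decimals).
||x|| = sqrt((-3.1049)^2 + 1.1848^2 + 2.7672^2) = 4.324529
Step 2: Project.
Since ||x|| > R, scale = R/||x|| = 4/4.324529 = 0.924956, proj(x) = scale * x
proj(x) = [-2.871896, 1.095888, 2.559538]
Step 3: Dot product.
a^T * proj(x) = 3*(-2.871896) + 3*1.095888 - 1*2.559538 = -7.8876


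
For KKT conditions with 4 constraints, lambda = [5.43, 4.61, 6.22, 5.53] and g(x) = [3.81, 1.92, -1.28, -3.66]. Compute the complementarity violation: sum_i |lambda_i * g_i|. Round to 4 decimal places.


KKT complementary slackness check:
lambda_1 * g_1 = 5.43 * 3.81 = 20.6883
lambda_2 * g_2 = 4.61 * 1.92 = 8.8512
lambda_3 * g_3 = 6.22 * -1.28 = -7.9616
lambda_4 * g_4 = 5.53 * -3.66 = -20.2398
Total violation = 20.6883 + 8.8512 + 7.9616 + 20.2398 = 57.7409


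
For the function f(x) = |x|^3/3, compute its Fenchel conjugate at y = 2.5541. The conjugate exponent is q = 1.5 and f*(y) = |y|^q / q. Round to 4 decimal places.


The conjugate exponent q satisfies 1/p + 1/q = 1.
p = 3, so q = 3/(3 - 1) = 1.5
|y|^q = 2.5541^1.5 = 4.0818
f*(2.5541) = 4.0818 / 1.5 = 2.7212


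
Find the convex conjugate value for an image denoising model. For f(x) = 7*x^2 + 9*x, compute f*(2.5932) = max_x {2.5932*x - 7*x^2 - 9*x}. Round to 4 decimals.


f*(y) = sup_x {y*x - a*x^2 - b*x} = sup_x {(y-b)*x - a*x^2}
FOC: (y - b) - 2a*x = 0 => x* = (y - b)/(2a)
x* = (2.5932 - 9)/(2*7) = -0.4576
f*(2.5932) = (y-b)^2/(4a) = (2.5932 - 9)^2/(4*7)
= 41.0471/28 = 1.466


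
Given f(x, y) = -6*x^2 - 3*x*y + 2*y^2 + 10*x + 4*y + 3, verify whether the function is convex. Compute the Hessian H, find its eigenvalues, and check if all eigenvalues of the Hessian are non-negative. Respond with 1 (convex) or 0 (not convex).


The Hessian of f(x,y) = -6*x^2 - 3*x*y + 2*y^2 + 10*x + 4*y + 3 is:
H = [[-12, -3], [-3, 4]]
Trace = -12 + 4 = -8
Determinant = -12*4 - (-3)^2 = -57
Discriminant = (-8)^2 - 4*-57 = 292.0
Eigenvalues: lambda_1 = -12.544, lambda_2 = 4.544
The function is not convex.

0


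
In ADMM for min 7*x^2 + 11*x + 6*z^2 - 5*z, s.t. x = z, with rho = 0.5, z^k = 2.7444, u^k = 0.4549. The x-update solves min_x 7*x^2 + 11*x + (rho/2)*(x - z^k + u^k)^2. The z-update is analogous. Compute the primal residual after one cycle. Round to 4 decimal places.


ADMM iteration with rho = 0.5, z^k = 2.7444, u^k = 0.4549
Step 1: x-update.
Minimize 7*x^2 + 11*x + (0.5/2)*(x - 2.7444 + 0.4549)^2
FOC: (2*7 + 0.5)*x = -11 + 0.5*(2.7444 - 0.4549)
x^{k+1} = -0.6797
Step 2: z-update.
Minimize 6*z^2 - 5*z + (0.5/2)*(-0.6797 - z + 0.4549)^2
FOC: (2*6 + 0.5)*z = 5 + 0.5*(-0.6797 + 0.4549)
z^{k+1} = 0.391
Step 3: u-update.
u^{k+1} = 0.4549 - 0.6797 - 0.391 = -0.6158
Step 4: Primal residual = |-0.6797 - 0.391| = 1.0707


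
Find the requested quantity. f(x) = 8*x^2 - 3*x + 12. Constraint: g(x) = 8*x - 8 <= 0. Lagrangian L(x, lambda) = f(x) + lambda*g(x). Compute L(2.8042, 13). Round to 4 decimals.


Step 1: Evaluate f(x).
f(2.8042) = 8*2.8042^2 - 3*2.8042 + 12 = 66.4957
Step 2: Evaluate g(x).
g(2.8042) = 8*2.8042 - 8 = 14.4336
Step 3: Compute Lagrangian.
L = 66.4957 + 13*14.4336 = 254.1325


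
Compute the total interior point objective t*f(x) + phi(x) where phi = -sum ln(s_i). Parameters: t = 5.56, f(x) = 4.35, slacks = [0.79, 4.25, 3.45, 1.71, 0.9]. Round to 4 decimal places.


Step 1: Compute log-barrier.
ln values: [-0.2357, 1.4469, 1.2384, 0.5365, -0.1054]
phi = -(-0.2357 + 1.4469 + 1.2384 + 0.5365 - 0.1054) = -2.8807
Step 2: Compute augmented objective.
t*f(x) = 5.56*4.35 = 24.186
Total = 24.186 - 2.8807 = 21.3053


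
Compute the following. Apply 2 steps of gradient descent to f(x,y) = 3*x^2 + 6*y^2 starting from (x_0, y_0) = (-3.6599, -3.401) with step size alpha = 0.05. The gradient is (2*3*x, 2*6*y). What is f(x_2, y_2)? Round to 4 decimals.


Gradient descent on f(x,y) = 3*x^2 + 6*y^2.
Starting point: (-3.6599, -3.401), alpha = 0.05
Step 1: grad_x = 2*3*-3.6599 = -21.9594, grad_y = 2*6*-3.401 = -40.812
  x_1 = -3.6599 - 0.05*-21.9594 = -2.5619
  y_1 = -3.401 - 0.05*-40.812 = -1.3604
Step 2: grad_x = 2*3*-2.5619 = -15.3716, grad_y = 2*6*-1.3604 = -16.3248
  x_2 = -2.5619 - 0.05*-15.3716 = -1.7934
  y_2 = -1.3604 - 0.05*-16.3248 = -0.5442
f(-1.7934, -0.5442) = 3*(-1.7934)^2 + 6*(-0.5442)^2 = 11.425


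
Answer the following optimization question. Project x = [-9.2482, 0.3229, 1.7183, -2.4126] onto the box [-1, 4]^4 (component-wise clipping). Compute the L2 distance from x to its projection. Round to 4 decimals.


Project each component onto [-1, 4].
clip(-9.2482) = -1.0, clip(0.3229) = 0.3229, clip(1.7183) = 1.7183, clip(-2.4126) = -1.0
Projection = [-1.0, 0.3229, 1.7183, -1.0]
Squared diffs: [68.0328, 0.0, 0.0, 1.9954]
Distance = sqrt(70.0282) = 8.3683


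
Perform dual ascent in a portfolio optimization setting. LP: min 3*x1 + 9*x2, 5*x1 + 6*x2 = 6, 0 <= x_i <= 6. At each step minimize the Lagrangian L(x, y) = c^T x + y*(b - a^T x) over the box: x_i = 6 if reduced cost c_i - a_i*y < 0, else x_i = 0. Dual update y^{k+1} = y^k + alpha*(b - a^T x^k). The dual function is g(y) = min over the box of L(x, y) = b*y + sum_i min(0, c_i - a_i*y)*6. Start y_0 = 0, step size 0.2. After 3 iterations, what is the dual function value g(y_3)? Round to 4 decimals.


Dual ascent for LP: min 3*x1 + 9*x2, 5*x1 + 6*x2 = 6, 0 <= x_i <= 6
Step 1: y^k = 0.0, reduced costs: (3.0, 9.0)
  x^k = (0.0, 0.0), subgradient = b - a^T x = 6.0
  y^{k+1} = 0.0 + 0.2*6.0 = 1.2
Step 2: y^k = 1.2, reduced costs: (-3.0, 1.8)
  x^k = (6.0, 0.0), subgradient = b - a^T x = -24.0
  y^{k+1} = 1.2 + 0.2*-24.0 = -3.6
Step 3: y^k = -3.6, reduced costs: (21.0, 30.6)
  x^k = (0.0, 0.0), subgradient = b - a^T x = 6.0
  y^{k+1} = -3.6 + 0.2*6.0 = -2.4
Dual objective at y_3 = -2.4: reduced costs (15.0, 23.4), box minimizer x = (0.0, 0.0)
g(y_3) = b*y + (c1 - a1*y)*x1 + (c2 - a2*y)*x2 = 6*(-2.4) + 15.0*0.0 + 23.4*0.0 = -14.4 + 0.0 + 0.0 = -14.4


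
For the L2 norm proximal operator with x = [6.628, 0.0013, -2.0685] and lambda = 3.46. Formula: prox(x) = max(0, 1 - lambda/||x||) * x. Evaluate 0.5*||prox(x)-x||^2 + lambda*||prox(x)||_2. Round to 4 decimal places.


Step 1: Compute ||x||.
||x|| = 6.9433
Step 2: Compute scaling factor.
scale = max(0, 1 - 3.46/6.9433) = 0.5017
Step 3: prox(x) = [3.3251, 0.0007, -1.0377]
||prox(x)|| = 3.4833
Step 4: Proximal objective.
0.5*||prox-x||^2 = 5.9858
lambda*||prox|| = 12.0522
Total = 18.0379


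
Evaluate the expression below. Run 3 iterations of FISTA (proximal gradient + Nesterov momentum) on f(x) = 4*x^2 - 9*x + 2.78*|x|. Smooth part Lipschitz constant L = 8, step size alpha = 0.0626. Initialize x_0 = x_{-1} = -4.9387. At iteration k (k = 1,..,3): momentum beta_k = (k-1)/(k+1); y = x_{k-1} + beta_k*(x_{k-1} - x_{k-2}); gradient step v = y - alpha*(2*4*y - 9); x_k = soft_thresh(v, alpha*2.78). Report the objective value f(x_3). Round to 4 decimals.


FISTA on f(x) = 4*x^2 - 9*x + 2.78*|x|
L = 8, alpha = 0.0626
Iteration 1: beta = 0.0, y = -4.9387 + 0.0*(-4.9387 + 4.9387) = -4.9387
  grad(y) = -48.5096, v = y - alpha*grad = -1.902
  prox(v) = soft_thresh(-1.902, 0.174) = -1.728
Iteration 2: beta = 0.3333, y = -1.728 + 0.3333*(-1.728 + 4.9387) = -0.6577
  grad(y) = -14.2618, v = y - alpha*grad = 0.2351
  prox(v) = soft_thresh(0.2351, 0.174) = 0.061
Iteration 3: beta = 0.5, y = 0.061 + 0.5*(0.061 + 1.728) = 0.9555
  grad(y) = -1.3557, v = y - alpha*grad = 1.0404
  prox(v) = soft_thresh(1.0404, 0.174) = 0.8664
f(x_3) = 4*0.8664^2 - 9*0.8664 + 2.78*|0.8664| = -2.3864


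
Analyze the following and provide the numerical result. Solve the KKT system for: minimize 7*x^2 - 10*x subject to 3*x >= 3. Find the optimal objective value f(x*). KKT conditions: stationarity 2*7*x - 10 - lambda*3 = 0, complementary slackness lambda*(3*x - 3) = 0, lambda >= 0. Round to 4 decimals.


Step 1: Try lambda = 0 (constraint inactive).
x_unc = 10/(2*7) = 0.7143
Check: 3*0.7143 = 2.1429 < 3 -- violated!
Step 2: Constraint must be active: 3*x = 3
x* = 3/3 = 1.0
lambda = (2*7*1.0 - 10)/3 = 1.3333
Step 3: Compute optimal value.
f(x*) = 7*1.0^2 - 10*1.0 = -3.0


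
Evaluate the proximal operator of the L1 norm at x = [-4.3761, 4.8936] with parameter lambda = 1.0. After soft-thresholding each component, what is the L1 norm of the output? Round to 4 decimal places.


Soft-thresholding with lambda = 1.0:
prox(-4.3761) = sign(-4.3761)*max(|-4.3761| - 1.0, 0) = -3.3761
prox(4.8936) = sign(4.8936)*max(|4.8936| - 1.0, 0) = 3.8936
prox(x) = [-3.3761, 3.8936]
||prox(x)||_1 = 3.3761 + 3.8936 = 7.2697


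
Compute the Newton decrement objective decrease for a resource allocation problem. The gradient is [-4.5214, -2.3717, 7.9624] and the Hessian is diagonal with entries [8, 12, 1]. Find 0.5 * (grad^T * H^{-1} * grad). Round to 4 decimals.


Step 1: H is diagonal, so H^(-1) * g = [-0.5652, -0.1976, 7.9624].
Step 2: g^T H^(-1) g = sum_i g_i^2 / H_ii
  = (-4.5214)^2/8 + (-2.3717)^2/12 + (7.9624)^2/1
  = 2.5554 + 0.4687 + 63.3998 = 66.4239
Step 3: Objective decrease = 0.5 * g^T H^(-1) g = 33.212


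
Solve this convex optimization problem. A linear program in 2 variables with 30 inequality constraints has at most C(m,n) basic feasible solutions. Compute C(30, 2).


Each vertex corresponds to some choice of n active constraints out of m, so the number of vertices is at most C(m, n) = m! / (n!(m-n)!).
m = 30, n = 2
Numerator: 30 * 29
Denominator: 2! = 2
C(30, 2) = 435


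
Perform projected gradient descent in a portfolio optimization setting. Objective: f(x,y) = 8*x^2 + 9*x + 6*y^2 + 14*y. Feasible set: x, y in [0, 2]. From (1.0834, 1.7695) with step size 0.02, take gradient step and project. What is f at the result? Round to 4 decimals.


Step 1: Compute gradient at (1.0834, 1.7695).
grad_x = 2*8*1.0834 + 9 = 26.3344
grad_y = 2*6*1.7695 + 14 = 35.234
Step 2: Gradient step.
x_raw = 1.0834 - 0.02*26.3344 = 0.5567
y_raw = 1.7695 - 0.02*35.234 = 1.0648
Step 3: Project onto [0, 2].
x_proj = clip(0.5567) = 0.5567
y_proj = clip(1.0648) = 1.0648
Step 4: Evaluate f.
f(0.5567, 1.0648) = 29.2004


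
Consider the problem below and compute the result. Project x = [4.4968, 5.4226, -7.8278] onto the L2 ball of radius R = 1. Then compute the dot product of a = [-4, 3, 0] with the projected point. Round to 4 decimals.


Step 1: Compute ||x|| (intermediates to 6 decimals).
||x|| = sqrt(4.4968^2 + 5.4226^2 + (-7.8278)^2) = 10.530919
Step 2: Project.
Since ||x|| > R, scale = R/||x|| = 1/10.530919 = 0.094958, proj(x) = scale * x
proj(x) = [0.427007, 0.514919, -0.743312]
Step 3: Dot product.
a^T * proj(x) = -4*0.427007 + 3*0.514919 + 0*(-0.743312) = -0.1633


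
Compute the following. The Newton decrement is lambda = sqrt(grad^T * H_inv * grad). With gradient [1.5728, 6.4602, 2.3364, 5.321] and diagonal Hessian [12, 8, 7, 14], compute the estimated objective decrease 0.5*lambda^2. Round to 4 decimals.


Step 1: H is diagonal, so H^(-1) * g = [0.1311, 0.8075, 0.3338, 0.3801].
Step 2: g^T H^(-1) g = sum_i g_i^2 / H_ii
  = (1.5728)^2/12 + (6.4602)^2/8 + (2.3364)^2/7 + (5.321)^2/14
  = 0.2061 + 5.2168 + 0.7798 + 2.0224 = 8.2251
Step 3: Objective decrease = 0.5 * g^T H^(-1) g = 4.1125
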